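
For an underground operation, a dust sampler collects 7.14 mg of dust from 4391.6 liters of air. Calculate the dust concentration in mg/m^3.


1.6258 mg/m^3

Convert liters to m^3: 1 m^3 = 1000 L
Concentration = mass / volume * 1000
= 7.14 / 4391.6 * 1000
= 0.001625831132 * 1000
= 1.6258 mg/m^3


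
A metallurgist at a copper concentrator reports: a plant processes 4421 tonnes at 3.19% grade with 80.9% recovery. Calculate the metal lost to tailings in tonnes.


26.9367 tonnes

Total metal in feed:
= 4421 * 3.19 / 100 = 141.0299 tonnes
Metal recovered:
= 141.0299 * 80.9 / 100 = 114.0931891 tonnes
Metal lost to tailings:
= 141.0299 - 114.0931891
= 26.9367 tonnes


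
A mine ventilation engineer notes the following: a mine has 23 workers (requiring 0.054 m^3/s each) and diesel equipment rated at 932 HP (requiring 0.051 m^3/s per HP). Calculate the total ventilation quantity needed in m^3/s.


48.774 m^3/s

Airflow for workers:
Q_people = 23 * 0.054 = 1.242 m^3/s
Airflow for diesel equipment:
Q_diesel = 932 * 0.051 = 47.532 m^3/s
Total ventilation:
Q_total = 1.242 + 47.532
= 48.774 m^3/s


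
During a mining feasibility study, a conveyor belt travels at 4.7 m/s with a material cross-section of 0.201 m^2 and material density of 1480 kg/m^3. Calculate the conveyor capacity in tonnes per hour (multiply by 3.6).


Volumetric flow = speed * area
= 4.7 * 0.201 = 0.9447 m^3/s
Mass flow = volumetric * density
= 0.9447 * 1480 = 1398.156 kg/s
Convert to t/h: multiply by 3.6
Capacity = 1398.156 * 3.6
= 5033.3616 t/h

5033.3616 t/h


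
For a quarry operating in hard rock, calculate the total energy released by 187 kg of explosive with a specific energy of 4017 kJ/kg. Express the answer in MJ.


751.179 MJ

Energy = mass * specific_energy / 1000
= 187 * 4017 / 1000
= 751179 / 1000
= 751.179 MJ


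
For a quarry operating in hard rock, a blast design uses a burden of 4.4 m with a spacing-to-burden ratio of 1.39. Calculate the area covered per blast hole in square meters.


26.9104 m^2

First, find the spacing:
Spacing = burden * ratio = 4.4 * 1.39
= 6.116 m
Then, calculate the area:
Area = burden * spacing = 4.4 * 6.116
= 26.9104 m^2


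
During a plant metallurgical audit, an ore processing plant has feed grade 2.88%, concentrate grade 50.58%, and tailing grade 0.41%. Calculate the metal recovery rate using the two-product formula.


Using the two-product formula:
R = 100 * c * (f - t) / (f * (c - t))
Numerator = 100 * 50.58 * (2.88 - 0.41)
= 100 * 50.58 * 2.47
= 12493.26
Denominator = 2.88 * (50.58 - 0.41)
= 2.88 * 50.17
= 144.4896
R = 12493.26 / 144.4896
= 86.4648%

86.4648%


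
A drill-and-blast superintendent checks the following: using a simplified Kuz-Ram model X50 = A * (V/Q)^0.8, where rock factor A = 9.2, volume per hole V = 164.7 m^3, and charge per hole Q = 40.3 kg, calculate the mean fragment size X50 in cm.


Compute V/Q:
V/Q = 164.7 / 40.3 = 4.086848635
Raise to the power 0.8:
(V/Q)^0.8 = 4.086848635^0.8 = 3.083974955
Multiply by A:
X50 = 9.2 * 3.083974955
= 28.3726 cm

28.3726 cm


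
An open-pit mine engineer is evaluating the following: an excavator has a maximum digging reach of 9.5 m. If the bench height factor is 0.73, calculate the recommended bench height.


6.935 m

Bench height = reach * factor
= 9.5 * 0.73
= 6.935 m


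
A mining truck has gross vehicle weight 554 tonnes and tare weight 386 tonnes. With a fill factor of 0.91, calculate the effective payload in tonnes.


152.88 tonnes

Maximum payload = gross - tare
= 554 - 386 = 168 tonnes
Effective payload = max payload * fill factor
= 168 * 0.91
= 152.88 tonnes


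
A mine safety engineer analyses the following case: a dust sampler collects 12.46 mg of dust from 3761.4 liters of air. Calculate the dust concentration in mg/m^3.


Convert liters to m^3: 1 m^3 = 1000 L
Concentration = mass / volume * 1000
= 12.46 / 3761.4 * 1000
= 0.003312596374 * 1000
= 3.3126 mg/m^3

3.3126 mg/m^3


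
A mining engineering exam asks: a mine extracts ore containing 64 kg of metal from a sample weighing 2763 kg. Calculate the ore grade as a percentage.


2.3163%

Ore grade = (metal mass / ore mass) * 100
= (64 / 2763) * 100
= 0.02316322837 * 100
= 2.3163%


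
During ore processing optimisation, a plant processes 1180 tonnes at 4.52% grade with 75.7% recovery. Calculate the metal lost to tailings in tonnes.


12.9606 tonnes

Total metal in feed:
= 1180 * 4.52 / 100 = 53.336 tonnes
Metal recovered:
= 53.336 * 75.7 / 100 = 40.375352 tonnes
Metal lost to tailings:
= 53.336 - 40.375352
= 12.9606 tonnes


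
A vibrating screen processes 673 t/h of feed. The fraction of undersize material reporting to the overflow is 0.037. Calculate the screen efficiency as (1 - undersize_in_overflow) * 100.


96.3%

Screen efficiency = (1 - fraction of undersize in overflow) * 100
= (1 - 0.037) * 100
= 0.963 * 100
= 96.3%


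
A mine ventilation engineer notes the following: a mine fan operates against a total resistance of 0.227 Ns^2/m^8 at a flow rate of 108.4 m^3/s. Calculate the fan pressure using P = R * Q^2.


Compute Q^2:
Q^2 = 108.4^2 = 11750.56
Compute pressure:
P = R * Q^2 = 0.227 * 11750.56
= 2667.3771 Pa

2667.3771 Pa


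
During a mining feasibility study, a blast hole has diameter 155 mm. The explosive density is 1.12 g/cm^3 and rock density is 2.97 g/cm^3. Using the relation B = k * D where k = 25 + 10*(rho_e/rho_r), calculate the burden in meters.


4.4595 m

First, compute k:
rho_e / rho_r = 1.12 / 2.97 = 0.3771043771
k = 25 + 10 * 0.3771043771 = 28.77104377
Then, compute burden:
B = k * D / 1000 = 28.77104377 * 155 / 1000
= 4459.511785 / 1000
= 4.4595 m


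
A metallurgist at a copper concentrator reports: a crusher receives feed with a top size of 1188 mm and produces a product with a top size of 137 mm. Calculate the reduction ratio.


Reduction ratio = feed size / product size
= 1188 / 137
= 8.6715

8.6715


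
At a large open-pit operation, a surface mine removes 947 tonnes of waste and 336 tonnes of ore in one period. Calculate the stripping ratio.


2.8185

Stripping ratio = waste tonnage / ore tonnage
= 947 / 336
= 2.8185


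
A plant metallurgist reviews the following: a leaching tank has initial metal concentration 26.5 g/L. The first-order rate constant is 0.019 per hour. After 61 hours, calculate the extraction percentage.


68.62%

Compute the exponent:
-k * t = -0.019 * 61 = -1.159
Remaining concentration:
C = 26.5 * exp(-1.159)
= 26.5 * 0.3137998239
= 8.315695332 g/L
Extracted = 26.5 - 8.315695332 = 18.18430467 g/L
Extraction % = 18.18430467 / 26.5 * 100
= 68.62%


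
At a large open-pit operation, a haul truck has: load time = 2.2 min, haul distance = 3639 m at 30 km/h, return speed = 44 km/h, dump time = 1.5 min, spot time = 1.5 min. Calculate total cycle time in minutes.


17.4403 min

Convert haul speed to m/min: 30 * 1000/60 = 500 m/min
Haul time = 3639 / 500 = 7.278 min
Convert return speed to m/min: 44 * 1000/60 = 733.3333333 m/min
Return time = 3639 / 733.3333333 = 4.962272727 min
Total cycle time:
= 2.2 + 7.278 + 1.5 + 4.962272727 + 1.5
= 17.4403 min


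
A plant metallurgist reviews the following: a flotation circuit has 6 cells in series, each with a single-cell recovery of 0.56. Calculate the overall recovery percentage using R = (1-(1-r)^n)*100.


Complement of single-cell recovery:
1 - r = 1 - 0.56 = 0.44
Raise to power n:
(1 - r)^6 = 0.44^6 = 0.007256313856
Overall recovery:
R = (1 - 0.007256313856) * 100
= 99.2744%

99.2744%


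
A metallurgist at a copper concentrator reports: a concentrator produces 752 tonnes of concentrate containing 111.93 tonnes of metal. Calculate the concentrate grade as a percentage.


Grade = (metal in concentrate / concentrate mass) * 100
= (111.93 / 752) * 100
= 0.1488430851 * 100
= 14.8843%

14.8843%


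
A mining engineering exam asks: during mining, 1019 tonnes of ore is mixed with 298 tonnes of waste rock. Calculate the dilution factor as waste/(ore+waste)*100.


22.6272%

Total material = ore + waste
= 1019 + 298 = 1317 tonnes
Dilution = waste / total * 100
= 298 / 1317 * 100
= 0.2262718299 * 100
= 22.6272%


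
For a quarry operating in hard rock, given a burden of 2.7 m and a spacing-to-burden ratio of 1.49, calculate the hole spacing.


4.023 m

Spacing = burden * ratio
= 2.7 * 1.49
= 4.023 m


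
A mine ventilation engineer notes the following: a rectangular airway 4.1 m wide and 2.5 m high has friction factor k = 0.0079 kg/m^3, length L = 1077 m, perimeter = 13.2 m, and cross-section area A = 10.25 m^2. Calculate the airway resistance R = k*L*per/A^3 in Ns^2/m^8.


0.1043 Ns^2/m^8

Compute the numerator:
k * L * per = 0.0079 * 1077 * 13.2
= 112.30956
Compute the denominator:
A^3 = 10.25^3 = 1076.890625
Resistance:
R = 112.30956 / 1076.890625
= 0.1043 Ns^2/m^8


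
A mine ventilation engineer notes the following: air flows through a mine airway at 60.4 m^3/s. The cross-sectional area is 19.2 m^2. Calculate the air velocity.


3.1458 m/s

Velocity = flow rate / cross-sectional area
= 60.4 / 19.2
= 3.1458 m/s


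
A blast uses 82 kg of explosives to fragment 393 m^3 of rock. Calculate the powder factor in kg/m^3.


0.2087 kg/m^3

Powder factor = explosive mass / rock volume
= 82 / 393
= 0.2087 kg/m^3


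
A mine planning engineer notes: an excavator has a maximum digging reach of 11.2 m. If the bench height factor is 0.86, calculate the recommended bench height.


9.632 m

Bench height = reach * factor
= 11.2 * 0.86
= 9.632 m


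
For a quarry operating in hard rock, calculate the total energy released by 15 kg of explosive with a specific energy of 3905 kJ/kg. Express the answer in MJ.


58.575 MJ

Energy = mass * specific_energy / 1000
= 15 * 3905 / 1000
= 58575 / 1000
= 58.575 MJ


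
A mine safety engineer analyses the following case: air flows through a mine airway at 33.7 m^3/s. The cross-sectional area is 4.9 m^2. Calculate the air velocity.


Velocity = flow rate / cross-sectional area
= 33.7 / 4.9
= 6.8776 m/s

6.8776 m/s


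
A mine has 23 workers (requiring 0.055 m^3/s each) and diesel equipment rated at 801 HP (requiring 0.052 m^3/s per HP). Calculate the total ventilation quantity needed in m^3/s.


42.917 m^3/s

Airflow for workers:
Q_people = 23 * 0.055 = 1.265 m^3/s
Airflow for diesel equipment:
Q_diesel = 801 * 0.052 = 41.652 m^3/s
Total ventilation:
Q_total = 1.265 + 41.652
= 42.917 m^3/s


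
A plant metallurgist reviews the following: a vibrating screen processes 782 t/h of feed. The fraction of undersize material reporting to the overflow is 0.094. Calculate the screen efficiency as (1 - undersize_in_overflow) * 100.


Screen efficiency = (1 - fraction of undersize in overflow) * 100
= (1 - 0.094) * 100
= 0.906 * 100
= 90.6%

90.6%


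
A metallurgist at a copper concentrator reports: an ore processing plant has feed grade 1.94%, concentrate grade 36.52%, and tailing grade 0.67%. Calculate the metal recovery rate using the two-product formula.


66.6874%

Using the two-product formula:
R = 100 * c * (f - t) / (f * (c - t))
Numerator = 100 * 36.52 * (1.94 - 0.67)
= 100 * 36.52 * 1.27
= 4638.04
Denominator = 1.94 * (36.52 - 0.67)
= 1.94 * 35.85
= 69.549
R = 4638.04 / 69.549
= 66.6874%


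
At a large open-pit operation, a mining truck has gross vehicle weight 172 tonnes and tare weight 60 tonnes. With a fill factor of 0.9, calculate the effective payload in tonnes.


Maximum payload = gross - tare
= 172 - 60 = 112 tonnes
Effective payload = max payload * fill factor
= 112 * 0.9
= 100.8 tonnes

100.8 tonnes


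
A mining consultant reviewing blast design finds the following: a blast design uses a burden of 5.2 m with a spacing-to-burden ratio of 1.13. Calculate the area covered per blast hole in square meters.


30.5552 m^2

First, find the spacing:
Spacing = burden * ratio = 5.2 * 1.13
= 5.876 m
Then, calculate the area:
Area = burden * spacing = 5.2 * 5.876
= 30.5552 m^2


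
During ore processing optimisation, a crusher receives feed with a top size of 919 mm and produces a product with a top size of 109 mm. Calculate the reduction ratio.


8.4312

Reduction ratio = feed size / product size
= 919 / 109
= 8.4312


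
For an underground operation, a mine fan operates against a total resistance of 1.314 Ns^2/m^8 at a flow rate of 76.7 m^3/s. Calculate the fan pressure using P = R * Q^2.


7730.1175 Pa

Compute Q^2:
Q^2 = 76.7^2 = 5882.89
Compute pressure:
P = R * Q^2 = 1.314 * 5882.89
= 7730.1175 Pa


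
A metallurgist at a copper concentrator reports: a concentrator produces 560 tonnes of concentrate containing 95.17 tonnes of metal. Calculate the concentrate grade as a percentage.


Grade = (metal in concentrate / concentrate mass) * 100
= (95.17 / 560) * 100
= 0.1699464286 * 100
= 16.9946%

16.9946%


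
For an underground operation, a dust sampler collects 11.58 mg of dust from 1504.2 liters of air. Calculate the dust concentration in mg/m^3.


7.6984 mg/m^3

Convert liters to m^3: 1 m^3 = 1000 L
Concentration = mass / volume * 1000
= 11.58 / 1504.2 * 1000
= 0.007698444356 * 1000
= 7.6984 mg/m^3


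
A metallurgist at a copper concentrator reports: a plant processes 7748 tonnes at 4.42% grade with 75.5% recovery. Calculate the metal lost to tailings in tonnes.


83.9031 tonnes

Total metal in feed:
= 7748 * 4.42 / 100 = 342.4616 tonnes
Metal recovered:
= 342.4616 * 75.5 / 100 = 258.558508 tonnes
Metal lost to tailings:
= 342.4616 - 258.558508
= 83.9031 tonnes


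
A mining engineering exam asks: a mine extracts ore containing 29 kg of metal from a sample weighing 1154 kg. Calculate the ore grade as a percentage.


Ore grade = (metal mass / ore mass) * 100
= (29 / 1154) * 100
= 0.02512998267 * 100
= 2.513%

2.513%


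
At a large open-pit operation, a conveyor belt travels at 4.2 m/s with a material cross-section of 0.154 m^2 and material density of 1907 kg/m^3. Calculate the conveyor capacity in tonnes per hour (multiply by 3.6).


4440.4114 t/h

Volumetric flow = speed * area
= 4.2 * 0.154 = 0.6468 m^3/s
Mass flow = volumetric * density
= 0.6468 * 1907 = 1233.4476 kg/s
Convert to t/h: multiply by 3.6
Capacity = 1233.4476 * 3.6
= 4440.4114 t/h


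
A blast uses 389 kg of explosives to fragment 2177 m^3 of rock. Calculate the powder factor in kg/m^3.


Powder factor = explosive mass / rock volume
= 389 / 2177
= 0.1787 kg/m^3

0.1787 kg/m^3


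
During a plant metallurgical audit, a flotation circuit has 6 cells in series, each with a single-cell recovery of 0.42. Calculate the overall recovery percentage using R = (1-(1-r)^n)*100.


Complement of single-cell recovery:
1 - r = 1 - 0.42 = 0.58
Raise to power n:
(1 - r)^6 = 0.58^6 = 0.03806869254
Overall recovery:
R = (1 - 0.03806869254) * 100
= 96.1931%

96.1931%


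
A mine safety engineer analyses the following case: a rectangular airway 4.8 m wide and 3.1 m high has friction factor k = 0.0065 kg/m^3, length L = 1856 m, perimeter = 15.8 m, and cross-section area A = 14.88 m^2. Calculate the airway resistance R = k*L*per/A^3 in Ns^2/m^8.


0.0579 Ns^2/m^8

Compute the numerator:
k * L * per = 0.0065 * 1856 * 15.8
= 190.6112
Compute the denominator:
A^3 = 14.88^3 = 3294.646272
Resistance:
R = 190.6112 / 3294.646272
= 0.0579 Ns^2/m^8


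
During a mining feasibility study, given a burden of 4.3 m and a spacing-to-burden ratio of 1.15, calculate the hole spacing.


Spacing = burden * ratio
= 4.3 * 1.15
= 4.945 m

4.945 m


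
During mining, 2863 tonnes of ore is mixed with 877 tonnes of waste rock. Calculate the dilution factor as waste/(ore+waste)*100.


Total material = ore + waste
= 2863 + 877 = 3740 tonnes
Dilution = waste / total * 100
= 877 / 3740 * 100
= 0.2344919786 * 100
= 23.4492%

23.4492%


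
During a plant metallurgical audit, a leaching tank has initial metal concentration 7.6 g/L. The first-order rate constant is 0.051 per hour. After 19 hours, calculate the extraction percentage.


Compute the exponent:
-k * t = -0.051 * 19 = -0.969
Remaining concentration:
C = 7.6 * exp(-0.969)
= 7.6 * 0.3794623107
= 2.883913562 g/L
Extracted = 7.6 - 2.883913562 = 4.716086438 g/L
Extraction % = 4.716086438 / 7.6 * 100
= 62.0538%

62.0538%


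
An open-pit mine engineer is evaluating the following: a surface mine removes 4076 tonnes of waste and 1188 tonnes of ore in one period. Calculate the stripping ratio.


Stripping ratio = waste tonnage / ore tonnage
= 4076 / 1188
= 3.431

3.431


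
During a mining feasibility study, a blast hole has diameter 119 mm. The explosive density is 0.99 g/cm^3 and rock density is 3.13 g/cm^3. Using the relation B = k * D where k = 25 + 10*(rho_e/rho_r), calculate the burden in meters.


3.3514 m

First, compute k:
rho_e / rho_r = 0.99 / 3.13 = 0.3162939297
k = 25 + 10 * 0.3162939297 = 28.1629393
Then, compute burden:
B = k * D / 1000 = 28.1629393 * 119 / 1000
= 3351.389776 / 1000
= 3.3514 m


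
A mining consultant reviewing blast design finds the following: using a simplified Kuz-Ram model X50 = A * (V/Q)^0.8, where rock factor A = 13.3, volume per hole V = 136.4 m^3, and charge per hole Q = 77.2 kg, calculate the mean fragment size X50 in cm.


20.9705 cm

Compute V/Q:
V/Q = 136.4 / 77.2 = 1.766839378
Raise to the power 0.8:
(V/Q)^0.8 = 1.766839378^0.8 = 1.57673118
Multiply by A:
X50 = 13.3 * 1.57673118
= 20.9705 cm


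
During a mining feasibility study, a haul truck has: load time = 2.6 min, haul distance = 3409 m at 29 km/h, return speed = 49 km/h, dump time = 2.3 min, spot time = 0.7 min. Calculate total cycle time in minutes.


Convert haul speed to m/min: 29 * 1000/60 = 483.3333333 m/min
Haul time = 3409 / 483.3333333 = 7.053103448 min
Convert return speed to m/min: 49 * 1000/60 = 816.6666667 m/min
Return time = 3409 / 816.6666667 = 4.174285714 min
Total cycle time:
= 2.6 + 7.053103448 + 2.3 + 4.174285714 + 0.7
= 16.8274 min

16.8274 min


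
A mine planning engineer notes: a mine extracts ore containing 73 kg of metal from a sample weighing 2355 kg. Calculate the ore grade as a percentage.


Ore grade = (metal mass / ore mass) * 100
= (73 / 2355) * 100
= 0.03099787686 * 100
= 3.0998%

3.0998%


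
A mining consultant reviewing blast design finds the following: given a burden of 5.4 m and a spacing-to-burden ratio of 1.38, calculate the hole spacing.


7.452 m

Spacing = burden * ratio
= 5.4 * 1.38
= 7.452 m


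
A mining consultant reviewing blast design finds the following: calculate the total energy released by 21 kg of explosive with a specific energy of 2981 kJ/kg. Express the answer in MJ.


62.601 MJ

Energy = mass * specific_energy / 1000
= 21 * 2981 / 1000
= 62601 / 1000
= 62.601 MJ


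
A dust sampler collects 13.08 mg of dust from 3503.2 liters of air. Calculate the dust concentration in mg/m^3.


3.7337 mg/m^3

Convert liters to m^3: 1 m^3 = 1000 L
Concentration = mass / volume * 1000
= 13.08 / 3503.2 * 1000
= 0.003733729162 * 1000
= 3.7337 mg/m^3


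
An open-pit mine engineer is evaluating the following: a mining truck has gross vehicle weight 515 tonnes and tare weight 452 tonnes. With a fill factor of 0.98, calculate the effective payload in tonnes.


61.74 tonnes

Maximum payload = gross - tare
= 515 - 452 = 63 tonnes
Effective payload = max payload * fill factor
= 63 * 0.98
= 61.74 tonnes


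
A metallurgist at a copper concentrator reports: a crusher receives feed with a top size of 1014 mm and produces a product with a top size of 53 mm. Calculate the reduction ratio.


Reduction ratio = feed size / product size
= 1014 / 53
= 19.1321

19.1321


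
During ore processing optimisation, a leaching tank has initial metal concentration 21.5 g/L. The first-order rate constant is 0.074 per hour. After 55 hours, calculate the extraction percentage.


98.2923%

Compute the exponent:
-k * t = -0.074 * 55 = -4.07
Remaining concentration:
C = 21.5 * exp(-4.07)
= 21.5 * 0.01707738851
= 0.3671638529 g/L
Extracted = 21.5 - 0.3671638529 = 21.13283615 g/L
Extraction % = 21.13283615 / 21.5 * 100
= 98.2923%


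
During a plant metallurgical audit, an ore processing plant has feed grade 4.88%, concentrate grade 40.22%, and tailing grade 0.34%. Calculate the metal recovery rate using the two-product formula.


93.8259%

Using the two-product formula:
R = 100 * c * (f - t) / (f * (c - t))
Numerator = 100 * 40.22 * (4.88 - 0.34)
= 100 * 40.22 * 4.54
= 18259.88
Denominator = 4.88 * (40.22 - 0.34)
= 4.88 * 39.88
= 194.6144
R = 18259.88 / 194.6144
= 93.8259%


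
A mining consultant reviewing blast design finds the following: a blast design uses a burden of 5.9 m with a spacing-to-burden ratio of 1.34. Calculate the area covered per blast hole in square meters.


46.6454 m^2

First, find the spacing:
Spacing = burden * ratio = 5.9 * 1.34
= 7.906 m
Then, calculate the area:
Area = burden * spacing = 5.9 * 7.906
= 46.6454 m^2


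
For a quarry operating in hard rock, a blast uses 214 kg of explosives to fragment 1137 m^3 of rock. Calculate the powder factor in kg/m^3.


0.1882 kg/m^3

Powder factor = explosive mass / rock volume
= 214 / 1137
= 0.1882 kg/m^3


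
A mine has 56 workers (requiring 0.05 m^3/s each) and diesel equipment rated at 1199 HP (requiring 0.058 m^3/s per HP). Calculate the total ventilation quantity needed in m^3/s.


72.342 m^3/s

Airflow for workers:
Q_people = 56 * 0.05 = 2.8 m^3/s
Airflow for diesel equipment:
Q_diesel = 1199 * 0.058 = 69.542 m^3/s
Total ventilation:
Q_total = 2.8 + 69.542
= 72.342 m^3/s


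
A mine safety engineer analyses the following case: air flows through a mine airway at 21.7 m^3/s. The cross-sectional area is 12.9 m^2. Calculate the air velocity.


Velocity = flow rate / cross-sectional area
= 21.7 / 12.9
= 1.6822 m/s

1.6822 m/s


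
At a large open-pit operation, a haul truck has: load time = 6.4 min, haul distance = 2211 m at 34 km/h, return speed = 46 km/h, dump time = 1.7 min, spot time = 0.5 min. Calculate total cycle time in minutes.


Convert haul speed to m/min: 34 * 1000/60 = 566.6666667 m/min
Haul time = 2211 / 566.6666667 = 3.901764706 min
Convert return speed to m/min: 46 * 1000/60 = 766.6666667 m/min
Return time = 2211 / 766.6666667 = 2.883913043 min
Total cycle time:
= 6.4 + 3.901764706 + 1.7 + 2.883913043 + 0.5
= 15.3857 min

15.3857 min


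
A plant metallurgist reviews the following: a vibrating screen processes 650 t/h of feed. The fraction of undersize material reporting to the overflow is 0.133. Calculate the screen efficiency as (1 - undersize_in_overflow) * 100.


86.7%

Screen efficiency = (1 - fraction of undersize in overflow) * 100
= (1 - 0.133) * 100
= 0.867 * 100
= 86.7%


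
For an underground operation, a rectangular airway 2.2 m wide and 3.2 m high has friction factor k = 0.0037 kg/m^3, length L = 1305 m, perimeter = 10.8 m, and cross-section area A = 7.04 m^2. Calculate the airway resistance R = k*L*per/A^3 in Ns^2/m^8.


Compute the numerator:
k * L * per = 0.0037 * 1305 * 10.8
= 52.1478
Compute the denominator:
A^3 = 7.04^3 = 348.913664
Resistance:
R = 52.1478 / 348.913664
= 0.1495 Ns^2/m^8

0.1495 Ns^2/m^8


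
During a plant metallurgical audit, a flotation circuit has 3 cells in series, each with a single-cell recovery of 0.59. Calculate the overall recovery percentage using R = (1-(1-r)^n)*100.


Complement of single-cell recovery:
1 - r = 1 - 0.59 = 0.41
Raise to power n:
(1 - r)^3 = 0.41^3 = 0.068921
Overall recovery:
R = (1 - 0.068921) * 100
= 93.1079%

93.1079%


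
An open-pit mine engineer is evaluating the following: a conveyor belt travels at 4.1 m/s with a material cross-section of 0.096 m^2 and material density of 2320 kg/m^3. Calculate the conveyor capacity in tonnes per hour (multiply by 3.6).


Volumetric flow = speed * area
= 4.1 * 0.096 = 0.3936 m^3/s
Mass flow = volumetric * density
= 0.3936 * 2320 = 913.152 kg/s
Convert to t/h: multiply by 3.6
Capacity = 913.152 * 3.6
= 3287.3472 t/h

3287.3472 t/h


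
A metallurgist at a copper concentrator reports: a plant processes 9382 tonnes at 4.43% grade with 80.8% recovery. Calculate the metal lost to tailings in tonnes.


Total metal in feed:
= 9382 * 4.43 / 100 = 415.6226 tonnes
Metal recovered:
= 415.6226 * 80.8 / 100 = 335.8230608 tonnes
Metal lost to tailings:
= 415.6226 - 335.8230608
= 79.7995 tonnes

79.7995 tonnes


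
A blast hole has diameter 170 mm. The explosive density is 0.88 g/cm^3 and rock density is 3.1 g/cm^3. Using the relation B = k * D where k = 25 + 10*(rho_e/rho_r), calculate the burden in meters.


4.7326 m

First, compute k:
rho_e / rho_r = 0.88 / 3.1 = 0.2838709677
k = 25 + 10 * 0.2838709677 = 27.83870968
Then, compute burden:
B = k * D / 1000 = 27.83870968 * 170 / 1000
= 4732.580645 / 1000
= 4.7326 m


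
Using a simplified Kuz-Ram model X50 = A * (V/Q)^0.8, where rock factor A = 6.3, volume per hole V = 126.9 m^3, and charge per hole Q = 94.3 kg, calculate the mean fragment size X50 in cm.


Compute V/Q:
V/Q = 126.9 / 94.3 = 1.345705196
Raise to the power 0.8:
(V/Q)^0.8 = 1.345705196^0.8 = 1.268118807
Multiply by A:
X50 = 6.3 * 1.268118807
= 7.9891 cm

7.9891 cm


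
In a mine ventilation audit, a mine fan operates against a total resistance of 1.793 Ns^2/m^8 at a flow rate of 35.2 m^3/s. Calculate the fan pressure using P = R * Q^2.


2221.5987 Pa

Compute Q^2:
Q^2 = 35.2^2 = 1239.04
Compute pressure:
P = R * Q^2 = 1.793 * 1239.04
= 2221.5987 Pa


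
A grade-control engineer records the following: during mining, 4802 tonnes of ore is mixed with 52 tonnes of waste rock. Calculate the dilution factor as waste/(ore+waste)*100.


Total material = ore + waste
= 4802 + 52 = 4854 tonnes
Dilution = waste / total * 100
= 52 / 4854 * 100
= 0.01071281417 * 100
= 1.0713%

1.0713%


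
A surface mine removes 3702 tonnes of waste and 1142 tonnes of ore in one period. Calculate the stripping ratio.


3.2417

Stripping ratio = waste tonnage / ore tonnage
= 3702 / 1142
= 3.2417


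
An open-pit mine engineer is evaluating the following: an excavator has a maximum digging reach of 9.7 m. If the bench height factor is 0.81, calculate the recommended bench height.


Bench height = reach * factor
= 9.7 * 0.81
= 7.857 m

7.857 m


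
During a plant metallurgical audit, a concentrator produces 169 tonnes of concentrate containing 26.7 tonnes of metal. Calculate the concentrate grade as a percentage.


Grade = (metal in concentrate / concentrate mass) * 100
= (26.7 / 169) * 100
= 0.1579881657 * 100
= 15.7988%

15.7988%


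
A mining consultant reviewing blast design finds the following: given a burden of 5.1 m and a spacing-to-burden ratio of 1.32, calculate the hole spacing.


6.732 m

Spacing = burden * ratio
= 5.1 * 1.32
= 6.732 m


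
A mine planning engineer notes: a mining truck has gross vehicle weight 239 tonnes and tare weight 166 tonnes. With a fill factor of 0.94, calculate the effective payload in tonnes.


68.62 tonnes

Maximum payload = gross - tare
= 239 - 166 = 73 tonnes
Effective payload = max payload * fill factor
= 73 * 0.94
= 68.62 tonnes


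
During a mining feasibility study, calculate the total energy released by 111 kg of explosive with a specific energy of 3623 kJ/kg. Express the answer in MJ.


Energy = mass * specific_energy / 1000
= 111 * 3623 / 1000
= 402153 / 1000
= 402.153 MJ

402.153 MJ


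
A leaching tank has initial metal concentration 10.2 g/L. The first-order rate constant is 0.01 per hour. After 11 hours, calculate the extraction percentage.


10.4166%

Compute the exponent:
-k * t = -0.01 * 11 = -0.11
Remaining concentration:
C = 10.2 * exp(-0.11)
= 10.2 * 0.8958341353
= 9.13750818 g/L
Extracted = 10.2 - 9.13750818 = 1.06249182 g/L
Extraction % = 1.06249182 / 10.2 * 100
= 10.4166%


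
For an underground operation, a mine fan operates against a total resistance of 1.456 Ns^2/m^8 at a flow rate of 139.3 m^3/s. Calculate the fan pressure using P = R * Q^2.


28252.9374 Pa

Compute Q^2:
Q^2 = 139.3^2 = 19404.49
Compute pressure:
P = R * Q^2 = 1.456 * 19404.49
= 28252.9374 Pa


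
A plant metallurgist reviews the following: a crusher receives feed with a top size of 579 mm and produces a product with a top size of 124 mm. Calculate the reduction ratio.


Reduction ratio = feed size / product size
= 579 / 124
= 4.6694

4.6694


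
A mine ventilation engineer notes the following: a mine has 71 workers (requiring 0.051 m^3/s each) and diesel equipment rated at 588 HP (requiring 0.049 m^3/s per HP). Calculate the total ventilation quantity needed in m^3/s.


Airflow for workers:
Q_people = 71 * 0.051 = 3.621 m^3/s
Airflow for diesel equipment:
Q_diesel = 588 * 0.049 = 28.812 m^3/s
Total ventilation:
Q_total = 3.621 + 28.812
= 32.433 m^3/s

32.433 m^3/s


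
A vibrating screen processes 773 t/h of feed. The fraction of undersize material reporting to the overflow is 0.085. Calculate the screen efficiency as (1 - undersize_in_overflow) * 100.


91.5%

Screen efficiency = (1 - fraction of undersize in overflow) * 100
= (1 - 0.085) * 100
= 0.915 * 100
= 91.5%


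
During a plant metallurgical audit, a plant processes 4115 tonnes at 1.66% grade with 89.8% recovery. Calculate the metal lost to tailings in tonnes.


Total metal in feed:
= 4115 * 1.66 / 100 = 68.309 tonnes
Metal recovered:
= 68.309 * 89.8 / 100 = 61.341482 tonnes
Metal lost to tailings:
= 68.309 - 61.341482
= 6.9675 tonnes

6.9675 tonnes


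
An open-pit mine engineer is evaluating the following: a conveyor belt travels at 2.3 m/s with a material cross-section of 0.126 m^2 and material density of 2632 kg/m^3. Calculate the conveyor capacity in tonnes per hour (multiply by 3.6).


Volumetric flow = speed * area
= 2.3 * 0.126 = 0.2898 m^3/s
Mass flow = volumetric * density
= 0.2898 * 2632 = 762.7536 kg/s
Convert to t/h: multiply by 3.6
Capacity = 762.7536 * 3.6
= 2745.913 t/h

2745.913 t/h


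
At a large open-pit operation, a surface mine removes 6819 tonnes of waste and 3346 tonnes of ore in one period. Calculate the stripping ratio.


Stripping ratio = waste tonnage / ore tonnage
= 6819 / 3346
= 2.038

2.038


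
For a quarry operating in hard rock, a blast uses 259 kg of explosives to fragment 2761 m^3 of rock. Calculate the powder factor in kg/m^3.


Powder factor = explosive mass / rock volume
= 259 / 2761
= 0.0938 kg/m^3

0.0938 kg/m^3


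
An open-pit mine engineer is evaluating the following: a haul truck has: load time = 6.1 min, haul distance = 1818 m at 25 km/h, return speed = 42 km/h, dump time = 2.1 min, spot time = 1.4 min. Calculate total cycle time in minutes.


Convert haul speed to m/min: 25 * 1000/60 = 416.6666667 m/min
Haul time = 1818 / 416.6666667 = 4.3632 min
Convert return speed to m/min: 42 * 1000/60 = 700 m/min
Return time = 1818 / 700 = 2.597142857 min
Total cycle time:
= 6.1 + 4.3632 + 2.1 + 2.597142857 + 1.4
= 16.5603 min

16.5603 min


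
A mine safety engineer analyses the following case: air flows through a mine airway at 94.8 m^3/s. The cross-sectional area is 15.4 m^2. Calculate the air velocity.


6.1558 m/s

Velocity = flow rate / cross-sectional area
= 94.8 / 15.4
= 6.1558 m/s


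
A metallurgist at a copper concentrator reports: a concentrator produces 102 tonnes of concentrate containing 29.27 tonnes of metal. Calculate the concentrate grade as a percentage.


28.6961%

Grade = (metal in concentrate / concentrate mass) * 100
= (29.27 / 102) * 100
= 0.2869607843 * 100
= 28.6961%


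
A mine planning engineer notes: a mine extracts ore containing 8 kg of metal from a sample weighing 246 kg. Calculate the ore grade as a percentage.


Ore grade = (metal mass / ore mass) * 100
= (8 / 246) * 100
= 0.0325203252 * 100
= 3.252%

3.252%


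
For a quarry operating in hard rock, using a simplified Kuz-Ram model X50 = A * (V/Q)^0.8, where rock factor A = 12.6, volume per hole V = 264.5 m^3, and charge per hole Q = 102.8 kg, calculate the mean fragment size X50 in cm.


26.8359 cm

Compute V/Q:
V/Q = 264.5 / 102.8 = 2.572957198
Raise to the power 0.8:
(V/Q)^0.8 = 2.572957198^0.8 = 2.12983544
Multiply by A:
X50 = 12.6 * 2.12983544
= 26.8359 cm


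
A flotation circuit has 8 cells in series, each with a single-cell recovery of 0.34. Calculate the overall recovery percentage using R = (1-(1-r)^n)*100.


96.3996%

Complement of single-cell recovery:
1 - r = 1 - 0.34 = 0.66
Raise to power n:
(1 - r)^8 = 0.66^8 = 0.03600406063
Overall recovery:
R = (1 - 0.03600406063) * 100
= 96.3996%


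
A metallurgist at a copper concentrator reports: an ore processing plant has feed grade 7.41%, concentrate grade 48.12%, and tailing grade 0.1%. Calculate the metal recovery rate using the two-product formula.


98.8559%

Using the two-product formula:
R = 100 * c * (f - t) / (f * (c - t))
Numerator = 100 * 48.12 * (7.41 - 0.1)
= 100 * 48.12 * 7.31
= 35175.72
Denominator = 7.41 * (48.12 - 0.1)
= 7.41 * 48.02
= 355.8282
R = 35175.72 / 355.8282
= 98.8559%


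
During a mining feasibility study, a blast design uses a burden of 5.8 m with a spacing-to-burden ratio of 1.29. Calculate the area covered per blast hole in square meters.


43.3956 m^2

First, find the spacing:
Spacing = burden * ratio = 5.8 * 1.29
= 7.482 m
Then, calculate the area:
Area = burden * spacing = 5.8 * 7.482
= 43.3956 m^2


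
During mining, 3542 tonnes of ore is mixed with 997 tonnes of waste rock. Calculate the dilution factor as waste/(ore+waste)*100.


21.9652%

Total material = ore + waste
= 3542 + 997 = 4539 tonnes
Dilution = waste / total * 100
= 997 / 4539 * 100
= 0.2196519057 * 100
= 21.9652%


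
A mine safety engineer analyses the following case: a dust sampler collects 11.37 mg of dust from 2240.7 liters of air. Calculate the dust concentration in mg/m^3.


5.0743 mg/m^3

Convert liters to m^3: 1 m^3 = 1000 L
Concentration = mass / volume * 1000
= 11.37 / 2240.7 * 1000
= 0.005074307136 * 1000
= 5.0743 mg/m^3


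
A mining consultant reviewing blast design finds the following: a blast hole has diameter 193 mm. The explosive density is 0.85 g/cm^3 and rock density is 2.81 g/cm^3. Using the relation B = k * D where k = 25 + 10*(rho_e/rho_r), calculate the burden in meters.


5.4088 m

First, compute k:
rho_e / rho_r = 0.85 / 2.81 = 0.3024911032
k = 25 + 10 * 0.3024911032 = 28.02491103
Then, compute burden:
B = k * D / 1000 = 28.02491103 * 193 / 1000
= 5408.807829 / 1000
= 5.4088 m


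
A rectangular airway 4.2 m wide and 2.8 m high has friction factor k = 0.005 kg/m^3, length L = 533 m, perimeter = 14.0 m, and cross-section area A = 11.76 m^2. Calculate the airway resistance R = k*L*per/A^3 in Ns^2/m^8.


Compute the numerator:
k * L * per = 0.005 * 533 * 14.0
= 37.31
Compute the denominator:
A^3 = 11.76^3 = 1626.379776
Resistance:
R = 37.31 / 1626.379776
= 0.0229 Ns^2/m^8

0.0229 Ns^2/m^8


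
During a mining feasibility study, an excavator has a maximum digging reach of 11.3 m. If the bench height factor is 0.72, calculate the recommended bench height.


8.136 m

Bench height = reach * factor
= 11.3 * 0.72
= 8.136 m


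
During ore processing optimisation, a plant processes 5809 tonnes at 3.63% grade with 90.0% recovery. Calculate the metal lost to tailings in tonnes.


21.0867 tonnes

Total metal in feed:
= 5809 * 3.63 / 100 = 210.8667 tonnes
Metal recovered:
= 210.8667 * 90.0 / 100 = 189.78003 tonnes
Metal lost to tailings:
= 210.8667 - 189.78003
= 21.0867 tonnes


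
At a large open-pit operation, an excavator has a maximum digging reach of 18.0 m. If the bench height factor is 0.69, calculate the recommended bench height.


Bench height = reach * factor
= 18.0 * 0.69
= 12.42 m

12.42 m


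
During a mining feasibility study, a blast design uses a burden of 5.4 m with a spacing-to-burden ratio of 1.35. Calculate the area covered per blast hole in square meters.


39.366 m^2

First, find the spacing:
Spacing = burden * ratio = 5.4 * 1.35
= 7.29 m
Then, calculate the area:
Area = burden * spacing = 5.4 * 7.29
= 39.366 m^2


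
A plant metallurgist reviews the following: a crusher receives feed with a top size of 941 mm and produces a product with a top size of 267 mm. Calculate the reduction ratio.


3.5243

Reduction ratio = feed size / product size
= 941 / 267
= 3.5243


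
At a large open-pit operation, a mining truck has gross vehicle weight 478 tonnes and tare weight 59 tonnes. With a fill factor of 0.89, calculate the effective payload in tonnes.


372.91 tonnes

Maximum payload = gross - tare
= 478 - 59 = 419 tonnes
Effective payload = max payload * fill factor
= 419 * 0.89
= 372.91 tonnes


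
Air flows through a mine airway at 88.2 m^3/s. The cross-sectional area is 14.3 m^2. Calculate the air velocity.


Velocity = flow rate / cross-sectional area
= 88.2 / 14.3
= 6.1678 m/s

6.1678 m/s


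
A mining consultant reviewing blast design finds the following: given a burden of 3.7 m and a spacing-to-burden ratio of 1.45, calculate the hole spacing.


5.365 m

Spacing = burden * ratio
= 3.7 * 1.45
= 5.365 m


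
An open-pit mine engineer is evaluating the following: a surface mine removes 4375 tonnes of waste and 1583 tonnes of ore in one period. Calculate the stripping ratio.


Stripping ratio = waste tonnage / ore tonnage
= 4375 / 1583
= 2.7637

2.7637


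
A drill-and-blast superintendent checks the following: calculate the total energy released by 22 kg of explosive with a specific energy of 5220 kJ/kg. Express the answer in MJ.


114.84 MJ

Energy = mass * specific_energy / 1000
= 22 * 5220 / 1000
= 114840 / 1000
= 114.84 MJ


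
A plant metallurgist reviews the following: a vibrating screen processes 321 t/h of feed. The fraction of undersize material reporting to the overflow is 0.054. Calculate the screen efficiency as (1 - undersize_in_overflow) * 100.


Screen efficiency = (1 - fraction of undersize in overflow) * 100
= (1 - 0.054) * 100
= 0.946 * 100
= 94.6%

94.6%


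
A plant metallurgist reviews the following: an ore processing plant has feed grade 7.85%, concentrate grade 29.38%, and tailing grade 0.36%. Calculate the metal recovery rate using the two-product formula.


Using the two-product formula:
R = 100 * c * (f - t) / (f * (c - t))
Numerator = 100 * 29.38 * (7.85 - 0.36)
= 100 * 29.38 * 7.49
= 22005.62
Denominator = 7.85 * (29.38 - 0.36)
= 7.85 * 29.02
= 227.807
R = 22005.62 / 227.807
= 96.5976%

96.5976%


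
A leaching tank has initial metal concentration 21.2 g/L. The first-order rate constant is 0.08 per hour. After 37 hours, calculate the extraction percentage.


Compute the exponent:
-k * t = -0.08 * 37 = -2.96
Remaining concentration:
C = 21.2 * exp(-2.96)
= 21.2 * 0.05181891717
= 1.098561044 g/L
Extracted = 21.2 - 1.098561044 = 20.10143896 g/L
Extraction % = 20.10143896 / 21.2 * 100
= 94.8181%

94.8181%


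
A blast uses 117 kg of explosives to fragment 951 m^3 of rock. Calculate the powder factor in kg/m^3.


0.123 kg/m^3

Powder factor = explosive mass / rock volume
= 117 / 951
= 0.123 kg/m^3


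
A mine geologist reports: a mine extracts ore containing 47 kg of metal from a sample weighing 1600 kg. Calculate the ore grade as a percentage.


Ore grade = (metal mass / ore mass) * 100
= (47 / 1600) * 100
= 0.029375 * 100
= 2.9375%

2.9375%


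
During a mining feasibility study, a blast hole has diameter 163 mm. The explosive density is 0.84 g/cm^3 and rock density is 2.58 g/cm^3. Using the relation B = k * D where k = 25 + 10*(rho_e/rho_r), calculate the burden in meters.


First, compute k:
rho_e / rho_r = 0.84 / 2.58 = 0.3255813953
k = 25 + 10 * 0.3255813953 = 28.25581395
Then, compute burden:
B = k * D / 1000 = 28.25581395 * 163 / 1000
= 4605.697674 / 1000
= 4.6057 m

4.6057 m


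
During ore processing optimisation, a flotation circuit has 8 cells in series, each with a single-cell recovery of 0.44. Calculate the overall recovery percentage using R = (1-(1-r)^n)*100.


Complement of single-cell recovery:
1 - r = 1 - 0.44 = 0.56
Raise to power n:
(1 - r)^8 = 0.56^8 = 0.009671731157
Overall recovery:
R = (1 - 0.009671731157) * 100
= 99.0328%

99.0328%
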